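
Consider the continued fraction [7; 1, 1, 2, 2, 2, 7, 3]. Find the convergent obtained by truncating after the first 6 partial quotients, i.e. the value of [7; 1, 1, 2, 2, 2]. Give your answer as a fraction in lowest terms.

220/29

Build up convergents one term at a time:
a_0 = 7: 7/1
a_1 = 1: 8/1
a_2 = 1: 15/2
a_3 = 2: 38/5
a_4 = 2: 91/12
a_5 = 2: 220/29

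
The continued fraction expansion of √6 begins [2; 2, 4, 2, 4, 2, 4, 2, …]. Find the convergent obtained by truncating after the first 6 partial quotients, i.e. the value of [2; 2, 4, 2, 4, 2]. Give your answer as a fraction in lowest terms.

a_0 = 2: 2/1
a_1 = 2: 5/2
a_2 = 4: 22/9
a_3 = 2: 49/20
a_4 = 4: 218/89
a_5 = 2: 485/198

485/198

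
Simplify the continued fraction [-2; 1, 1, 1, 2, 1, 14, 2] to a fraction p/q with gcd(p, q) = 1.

-457/335

Start with 2.
14 + 1/(2/1) = 14 + 1/2 = 29/2
1 + 1/(29/2) = 1 + 2/29 = 31/29
2 + 1/(31/29) = 2 + 29/31 = 91/31
1 + 1/(91/31) = 1 + 31/91 = 122/91
1 + 1/(122/91) = 1 + 91/122 = 213/122
1 + 1/(213/122) = 1 + 122/213 = 335/213
-2 + 1/(335/213) = -2 + 213/335 = -457/335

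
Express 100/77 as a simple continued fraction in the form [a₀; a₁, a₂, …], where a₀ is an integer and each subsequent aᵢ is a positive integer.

100 ÷ 77 → quotient 1, remainder 23
77 ÷ 23 → quotient 3, remainder 8
23 ÷ 8 → quotient 2, remainder 7
8 ÷ 7 → quotient 1, remainder 1
7 ÷ 1 → quotient 7, remainder 0

[1; 3, 2, 1, 7]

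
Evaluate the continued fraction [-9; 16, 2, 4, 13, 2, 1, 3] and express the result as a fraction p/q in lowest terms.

Start with 3.
1 + 1/(3/1) = 1 + 1/3 = 4/3
2 + 1/(4/3) = 2 + 3/4 = 11/4
13 + 1/(11/4) = 13 + 4/11 = 147/11
4 + 1/(147/11) = 4 + 11/147 = 599/147
2 + 1/(599/147) = 2 + 147/599 = 1345/599
16 + 1/(1345/599) = 16 + 599/1345 = 22119/1345
-9 + 1/(22119/1345) = -9 + 1345/22119 = -197726/22119

-197726/22119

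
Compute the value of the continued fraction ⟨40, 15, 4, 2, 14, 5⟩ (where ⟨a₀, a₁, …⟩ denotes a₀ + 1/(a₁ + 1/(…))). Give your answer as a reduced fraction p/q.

401939/10032

Compute successive convergents:
a_0 = 40: 40/1
a_1 = 15: 601/15
a_2 = 4: 2444/61
a_3 = 2: 5489/137
a_4 = 14: 79290/1979
a_5 = 5: 401939/10032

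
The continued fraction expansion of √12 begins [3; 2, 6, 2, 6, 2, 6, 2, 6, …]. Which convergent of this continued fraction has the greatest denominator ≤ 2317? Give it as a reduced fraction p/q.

1351/390

a_0 = 3: 3/1  (≤ bound)
a_1 = 2: 7/2  (≤ bound)
a_2 = 6: 45/13  (≤ bound)
a_3 = 2: 97/28  (≤ bound)
a_4 = 6: 627/181  (≤ bound)
a_5 = 2: 1351/390  (≤ bound)
a_6 = 6: 8733/2521  (> 2317, stop)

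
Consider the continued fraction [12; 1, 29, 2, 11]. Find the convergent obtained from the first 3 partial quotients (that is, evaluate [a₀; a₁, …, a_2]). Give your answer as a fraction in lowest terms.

Work from the innermost term outward:
Start with 29.
1 + 1/(29/1) = 1 + 1/29 = 30/29
12 + 1/(30/29) = 12 + 29/30 = 389/30

389/30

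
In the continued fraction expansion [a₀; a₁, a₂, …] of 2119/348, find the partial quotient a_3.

2

2119 = 6·348 + 31, so a_0 = 6
348 = 11·31 + 7, so a_1 = 11
31 = 4·7 + 3, so a_2 = 4
7 = 2·3 + 1, so a_3 = 2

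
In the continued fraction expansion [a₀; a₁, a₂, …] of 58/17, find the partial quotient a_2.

58 ÷ 17 → quotient 3, remainder 7
17 ÷ 7 → quotient 2, remainder 3
7 ÷ 3 → quotient 2, remainder 1

2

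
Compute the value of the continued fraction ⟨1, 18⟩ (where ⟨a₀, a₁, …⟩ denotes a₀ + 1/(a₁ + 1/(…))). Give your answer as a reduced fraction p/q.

19/18

Compute successive convergents:
a_0 = 1: 1/1
a_1 = 18: 19/18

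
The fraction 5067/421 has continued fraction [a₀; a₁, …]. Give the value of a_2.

15

5067 = 12·421 + 15, so a_0 = 12
421 = 28·15 + 1, so a_1 = 28
15 = 15·1 + 0, so a_2 = 15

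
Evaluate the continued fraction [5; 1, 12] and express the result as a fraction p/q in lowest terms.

a_0 = 5: 5/1
a_1 = 1: 6/1
a_2 = 12: 77/13

77/13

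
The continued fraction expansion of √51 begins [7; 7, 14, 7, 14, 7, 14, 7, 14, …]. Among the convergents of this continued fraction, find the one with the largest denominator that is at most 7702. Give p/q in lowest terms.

4999/700

a_0 = 7: 7/1  (≤ bound)
a_1 = 7: 50/7  (≤ bound)
a_2 = 14: 707/99  (≤ bound)
a_3 = 7: 4999/700  (≤ bound)
a_4 = 14: 70693/9899  (> 7702, stop)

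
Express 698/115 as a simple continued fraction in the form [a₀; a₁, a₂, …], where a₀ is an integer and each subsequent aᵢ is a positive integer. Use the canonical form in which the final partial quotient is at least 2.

698 = 6·115 + 8, so a_0 = 6
115 = 14·8 + 3, so a_1 = 14
8 = 2·3 + 2, so a_2 = 2
3 = 1·2 + 1, so a_3 = 1
2 = 2·1 + 0, so a_4 = 2

[6; 14, 2, 1, 2]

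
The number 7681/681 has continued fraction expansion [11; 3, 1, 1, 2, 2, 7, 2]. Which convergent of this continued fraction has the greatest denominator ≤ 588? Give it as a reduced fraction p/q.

a_0 = 11: 11/1  (≤ bound)
a_1 = 3: 34/3  (≤ bound)
a_2 = 1: 45/4  (≤ bound)
a_3 = 1: 79/7  (≤ bound)
a_4 = 2: 203/18  (≤ bound)
a_5 = 2: 485/43  (≤ bound)
a_6 = 7: 3598/319  (≤ bound)
a_7 = 2: 7681/681  (> 588, stop)

3598/319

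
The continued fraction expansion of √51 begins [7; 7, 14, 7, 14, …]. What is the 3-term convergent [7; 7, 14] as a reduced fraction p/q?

a_0 = 7: 7/1
a_1 = 7: 50/7
a_2 = 14: 707/99

707/99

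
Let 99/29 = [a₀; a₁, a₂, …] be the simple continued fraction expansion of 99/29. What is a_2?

⌊99/29⌋ = 3, remainder 12
⌊29/12⌋ = 2, remainder 5
⌊12/5⌋ = 2, remainder 2

2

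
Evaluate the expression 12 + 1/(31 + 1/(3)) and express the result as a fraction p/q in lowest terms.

Start with 3.
31 + 1/(3/1) = 31 + 1/3 = 94/3
12 + 1/(94/3) = 12 + 3/94 = 1131/94

1131/94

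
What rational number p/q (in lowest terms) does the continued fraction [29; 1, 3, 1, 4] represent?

a_0 = 29: 29/1
a_1 = 1: 30/1
a_2 = 3: 119/4
a_3 = 1: 149/5
a_4 = 4: 715/24

715/24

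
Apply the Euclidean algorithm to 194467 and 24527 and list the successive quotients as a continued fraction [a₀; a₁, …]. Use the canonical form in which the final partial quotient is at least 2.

[7; 1, 13, 42, 1, 1, 1, 13]

194467 ÷ 24527 → quotient 7, remainder 22778
24527 ÷ 22778 → quotient 1, remainder 1749
22778 ÷ 1749 → quotient 13, remainder 41
1749 ÷ 41 → quotient 42, remainder 27
41 ÷ 27 → quotient 1, remainder 14
27 ÷ 14 → quotient 1, remainder 13
14 ÷ 13 → quotient 1, remainder 1
13 ÷ 1 → quotient 13, remainder 0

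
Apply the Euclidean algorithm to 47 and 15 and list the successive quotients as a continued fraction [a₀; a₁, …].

⌊47/15⌋ = 3, remainder 2
⌊15/2⌋ = 7, remainder 1
⌊2/1⌋ = 2, remainder 0

[3; 7, 2]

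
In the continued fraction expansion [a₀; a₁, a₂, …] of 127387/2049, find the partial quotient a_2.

⌊127387/2049⌋ = 62, remainder 349
⌊2049/349⌋ = 5, remainder 304
⌊349/304⌋ = 1, remainder 45

1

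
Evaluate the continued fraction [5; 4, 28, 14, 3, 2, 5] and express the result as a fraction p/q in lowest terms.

322797/61511

Starting at the tail and folding back:
Start with 5.
2 + 1/(5/1) = 2 + 1/5 = 11/5
3 + 1/(11/5) = 3 + 5/11 = 38/11
14 + 1/(38/11) = 14 + 11/38 = 543/38
28 + 1/(543/38) = 28 + 38/543 = 15242/543
4 + 1/(15242/543) = 4 + 543/15242 = 61511/15242
5 + 1/(61511/15242) = 5 + 15242/61511 = 322797/61511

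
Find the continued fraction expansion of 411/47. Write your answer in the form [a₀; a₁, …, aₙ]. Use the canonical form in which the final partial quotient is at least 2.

[8; 1, 2, 1, 11]

Apply division with remainder until the remainder is 0:
411 ÷ 47 → quotient 8, remainder 35
47 ÷ 35 → quotient 1, remainder 12
35 ÷ 12 → quotient 2, remainder 11
12 ÷ 11 → quotient 1, remainder 1
11 ÷ 1 → quotient 11, remainder 0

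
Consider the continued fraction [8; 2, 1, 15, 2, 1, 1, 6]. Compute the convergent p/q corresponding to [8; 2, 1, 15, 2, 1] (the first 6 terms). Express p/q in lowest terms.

1201/144

Work from the innermost term outward:
Start with 1.
2 + 1/(1/1) = 2 + 1/1 = 3/1
15 + 1/(3/1) = 15 + 1/3 = 46/3
1 + 1/(46/3) = 1 + 3/46 = 49/46
2 + 1/(49/46) = 2 + 46/49 = 144/49
8 + 1/(144/49) = 8 + 49/144 = 1201/144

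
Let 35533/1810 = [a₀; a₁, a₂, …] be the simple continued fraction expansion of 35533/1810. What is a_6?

Apply division with remainder until the remainder is 0:
⌊35533/1810⌋ = 19, remainder 1143
⌊1810/1143⌋ = 1, remainder 667
⌊1143/667⌋ = 1, remainder 476
⌊667/476⌋ = 1, remainder 191
⌊476/191⌋ = 2, remainder 94
⌊191/94⌋ = 2, remainder 3
⌊94/3⌋ = 31, remainder 1

31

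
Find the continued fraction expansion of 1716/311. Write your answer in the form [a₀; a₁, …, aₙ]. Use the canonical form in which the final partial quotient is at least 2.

1716 = 5·311 + 161, so a_0 = 5
311 = 1·161 + 150, so a_1 = 1
161 = 1·150 + 11, so a_2 = 1
150 = 13·11 + 7, so a_3 = 13
11 = 1·7 + 4, so a_4 = 1
7 = 1·4 + 3, so a_5 = 1
4 = 1·3 + 1, so a_6 = 1
3 = 3·1 + 0, so a_7 = 3

[5; 1, 1, 13, 1, 1, 1, 3]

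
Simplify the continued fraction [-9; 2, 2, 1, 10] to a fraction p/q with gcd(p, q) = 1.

a_0 = -9: -9/1
a_1 = 2: -17/2
a_2 = 2: -43/5
a_3 = 1: -60/7
a_4 = 10: -643/75

-643/75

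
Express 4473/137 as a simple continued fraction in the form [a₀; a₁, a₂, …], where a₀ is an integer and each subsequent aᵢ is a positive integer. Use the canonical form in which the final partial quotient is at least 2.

4473 ÷ 137 → quotient 32, remainder 89
137 ÷ 89 → quotient 1, remainder 48
89 ÷ 48 → quotient 1, remainder 41
48 ÷ 41 → quotient 1, remainder 7
41 ÷ 7 → quotient 5, remainder 6
7 ÷ 6 → quotient 1, remainder 1
6 ÷ 1 → quotient 6, remainder 0

[32; 1, 1, 1, 5, 1, 6]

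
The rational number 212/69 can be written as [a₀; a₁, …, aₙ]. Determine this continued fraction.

[3; 13, 1, 4]

212 ÷ 69 → quotient 3, remainder 5
69 ÷ 5 → quotient 13, remainder 4
5 ÷ 4 → quotient 1, remainder 1
4 ÷ 1 → quotient 4, remainder 0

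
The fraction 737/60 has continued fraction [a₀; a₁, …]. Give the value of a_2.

1

737 ÷ 60 → quotient 12, remainder 17
60 ÷ 17 → quotient 3, remainder 9
17 ÷ 9 → quotient 1, remainder 8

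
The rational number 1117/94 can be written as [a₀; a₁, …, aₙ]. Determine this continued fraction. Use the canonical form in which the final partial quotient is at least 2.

[11; 1, 7, 1, 1, 5]

1117 ÷ 94 → quotient 11, remainder 83
94 ÷ 83 → quotient 1, remainder 11
83 ÷ 11 → quotient 7, remainder 6
11 ÷ 6 → quotient 1, remainder 5
6 ÷ 5 → quotient 1, remainder 1
5 ÷ 1 → quotient 5, remainder 0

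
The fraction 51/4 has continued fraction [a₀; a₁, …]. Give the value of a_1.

1

51 ÷ 4 → quotient 12, remainder 3
4 ÷ 3 → quotient 1, remainder 1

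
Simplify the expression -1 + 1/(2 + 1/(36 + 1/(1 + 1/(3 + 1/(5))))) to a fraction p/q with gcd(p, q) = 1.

Start with 5.
3 + 1/(5/1) = 3 + 1/5 = 16/5
1 + 1/(16/5) = 1 + 5/16 = 21/16
36 + 1/(21/16) = 36 + 16/21 = 772/21
2 + 1/(772/21) = 2 + 21/772 = 1565/772
-1 + 1/(1565/772) = -1 + 772/1565 = -793/1565

-793/1565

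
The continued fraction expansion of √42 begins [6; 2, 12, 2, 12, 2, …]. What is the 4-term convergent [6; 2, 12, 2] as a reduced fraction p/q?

a_0 = 6: 6/1
a_1 = 2: 13/2
a_2 = 12: 162/25
a_3 = 2: 337/52

337/52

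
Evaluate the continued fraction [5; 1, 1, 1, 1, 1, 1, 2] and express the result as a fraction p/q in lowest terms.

191/34

Build up convergents one term at a time:
a_0 = 5: 5/1
a_1 = 1: 6/1
a_2 = 1: 11/2
a_3 = 1: 17/3
a_4 = 1: 28/5
a_5 = 1: 45/8
a_6 = 1: 73/13
a_7 = 2: 191/34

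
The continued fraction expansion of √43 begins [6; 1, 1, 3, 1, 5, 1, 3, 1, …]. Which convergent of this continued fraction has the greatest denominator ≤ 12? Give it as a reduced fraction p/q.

59/9

List convergents until the denominator exceeds the bound:
a_0 = 6: 6/1  (≤ bound)
a_1 = 1: 7/1  (≤ bound)
a_2 = 1: 13/2  (≤ bound)
a_3 = 3: 46/7  (≤ bound)
a_4 = 1: 59/9  (≤ bound)
a_5 = 5: 341/52  (> 12, stop)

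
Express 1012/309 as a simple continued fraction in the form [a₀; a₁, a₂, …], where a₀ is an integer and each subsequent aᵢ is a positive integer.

⌊1012/309⌋ = 3, remainder 85
⌊309/85⌋ = 3, remainder 54
⌊85/54⌋ = 1, remainder 31
⌊54/31⌋ = 1, remainder 23
⌊31/23⌋ = 1, remainder 8
⌊23/8⌋ = 2, remainder 7
⌊8/7⌋ = 1, remainder 1
⌊7/1⌋ = 7, remainder 0

[3; 3, 1, 1, 1, 2, 1, 7]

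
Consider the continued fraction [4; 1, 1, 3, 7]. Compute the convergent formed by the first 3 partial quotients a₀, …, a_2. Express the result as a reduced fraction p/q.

Start with 1.
1 + 1/(1/1) = 1 + 1/1 = 2/1
4 + 1/(2/1) = 4 + 1/2 = 9/2

9/2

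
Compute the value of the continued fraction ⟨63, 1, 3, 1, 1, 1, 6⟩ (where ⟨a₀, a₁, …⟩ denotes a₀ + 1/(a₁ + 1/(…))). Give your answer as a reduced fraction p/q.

5932/93

Start with 6.
1 + 1/(6/1) = 1 + 1/6 = 7/6
1 + 1/(7/6) = 1 + 6/7 = 13/7
1 + 1/(13/7) = 1 + 7/13 = 20/13
3 + 1/(20/13) = 3 + 13/20 = 73/20
1 + 1/(73/20) = 1 + 20/73 = 93/73
63 + 1/(93/73) = 63 + 73/93 = 5932/93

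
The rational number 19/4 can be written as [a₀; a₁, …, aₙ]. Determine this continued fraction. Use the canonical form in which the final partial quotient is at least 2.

⌊19/4⌋ = 4, remainder 3
⌊4/3⌋ = 1, remainder 1
⌊3/1⌋ = 3, remainder 0

[4; 1, 3]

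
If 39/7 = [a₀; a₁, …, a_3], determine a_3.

39 = 5·7 + 4, so a_0 = 5
7 = 1·4 + 3, so a_1 = 1
4 = 1·3 + 1, so a_2 = 1
3 = 3·1 + 0, so a_3 = 3

3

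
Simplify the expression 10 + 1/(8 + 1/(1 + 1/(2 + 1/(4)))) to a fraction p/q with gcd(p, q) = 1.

Build up convergents one term at a time:
a_0 = 10: 10/1
a_1 = 8: 81/8
a_2 = 1: 91/9
a_3 = 2: 263/26
a_4 = 4: 1143/113

1143/113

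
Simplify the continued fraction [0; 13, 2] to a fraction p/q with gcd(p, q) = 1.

a_0 = 0: 0/1
a_1 = 13: 1/13
a_2 = 2: 2/27

2/27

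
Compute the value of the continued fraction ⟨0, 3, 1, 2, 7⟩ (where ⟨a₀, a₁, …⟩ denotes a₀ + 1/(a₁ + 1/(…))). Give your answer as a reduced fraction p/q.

22/81

Starting at the tail and folding back:
Start with 7.
2 + 1/(7/1) = 2 + 1/7 = 15/7
1 + 1/(15/7) = 1 + 7/15 = 22/15
3 + 1/(22/15) = 3 + 15/22 = 81/22
0 + 1/(81/22) = 0 + 22/81 = 22/81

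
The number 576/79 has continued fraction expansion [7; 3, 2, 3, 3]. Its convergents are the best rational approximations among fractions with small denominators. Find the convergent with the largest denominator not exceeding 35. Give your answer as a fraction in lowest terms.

List convergents until the denominator exceeds the bound:
a_0 = 7: 7/1  (≤ bound)
a_1 = 3: 22/3  (≤ bound)
a_2 = 2: 51/7  (≤ bound)
a_3 = 3: 175/24  (≤ bound)
a_4 = 3: 576/79  (> 35, stop)

175/24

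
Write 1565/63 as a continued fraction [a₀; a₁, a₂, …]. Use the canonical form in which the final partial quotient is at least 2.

[24; 1, 5, 3, 3]

Run the Euclidean algorithm, recording each quotient:
1565 ÷ 63 → quotient 24, remainder 53
63 ÷ 53 → quotient 1, remainder 10
53 ÷ 10 → quotient 5, remainder 3
10 ÷ 3 → quotient 3, remainder 1
3 ÷ 1 → quotient 3, remainder 0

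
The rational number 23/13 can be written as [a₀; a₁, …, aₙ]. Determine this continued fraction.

23 = 1·13 + 10, so a_0 = 1
13 = 1·10 + 3, so a_1 = 1
10 = 3·3 + 1, so a_2 = 3
3 = 3·1 + 0, so a_3 = 3

[1; 1, 3, 3]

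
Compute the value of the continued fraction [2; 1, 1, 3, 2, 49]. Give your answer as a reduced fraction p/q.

Start with 49.
2 + 1/(49/1) = 2 + 1/49 = 99/49
3 + 1/(99/49) = 3 + 49/99 = 346/99
1 + 1/(346/99) = 1 + 99/346 = 445/346
1 + 1/(445/346) = 1 + 346/445 = 791/445
2 + 1/(791/445) = 2 + 445/791 = 2027/791

2027/791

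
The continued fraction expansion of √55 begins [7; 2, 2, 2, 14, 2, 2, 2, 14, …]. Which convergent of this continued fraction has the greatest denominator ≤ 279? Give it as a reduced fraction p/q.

a_0 = 7: 7/1  (≤ bound)
a_1 = 2: 15/2  (≤ bound)
a_2 = 2: 37/5  (≤ bound)
a_3 = 2: 89/12  (≤ bound)
a_4 = 14: 1283/173  (≤ bound)
a_5 = 2: 2655/358  (> 279, stop)

1283/173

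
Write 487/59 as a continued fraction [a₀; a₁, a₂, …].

487 = 8·59 + 15, so a_0 = 8
59 = 3·15 + 14, so a_1 = 3
15 = 1·14 + 1, so a_2 = 1
14 = 14·1 + 0, so a_3 = 14

[8; 3, 1, 14]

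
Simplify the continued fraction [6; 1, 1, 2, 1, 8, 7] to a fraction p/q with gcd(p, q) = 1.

Build up convergents one term at a time:
a_0 = 6: 6/1
a_1 = 1: 7/1
a_2 = 1: 13/2
a_3 = 2: 33/5
a_4 = 1: 46/7
a_5 = 8: 401/61
a_6 = 7: 2853/434

2853/434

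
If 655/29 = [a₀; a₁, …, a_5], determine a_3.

⌊655/29⌋ = 22, remainder 17
⌊29/17⌋ = 1, remainder 12
⌊17/12⌋ = 1, remainder 5
⌊12/5⌋ = 2, remainder 2

2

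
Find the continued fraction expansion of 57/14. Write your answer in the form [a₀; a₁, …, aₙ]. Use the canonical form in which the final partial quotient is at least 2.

[4; 14]

57 = 4·14 + 1, so a_0 = 4
14 = 14·1 + 0, so a_1 = 14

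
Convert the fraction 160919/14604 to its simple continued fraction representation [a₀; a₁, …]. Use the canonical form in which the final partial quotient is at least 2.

Run the Euclidean algorithm, recording each quotient:
160919 = 11·14604 + 275, so a_0 = 11
14604 = 53·275 + 29, so a_1 = 53
275 = 9·29 + 14, so a_2 = 9
29 = 2·14 + 1, so a_3 = 2
14 = 14·1 + 0, so a_4 = 14

[11; 53, 9, 2, 14]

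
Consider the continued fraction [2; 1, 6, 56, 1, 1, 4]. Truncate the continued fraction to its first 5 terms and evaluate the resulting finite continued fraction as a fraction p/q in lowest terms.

1143/400

Start with 1.
56 + 1/(1/1) = 56 + 1/1 = 57/1
6 + 1/(57/1) = 6 + 1/57 = 343/57
1 + 1/(343/57) = 1 + 57/343 = 400/343
2 + 1/(400/343) = 2 + 343/400 = 1143/400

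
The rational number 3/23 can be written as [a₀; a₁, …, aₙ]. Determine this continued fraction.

[0; 7, 1, 2]

Apply division with remainder until the remainder is 0:
3 ÷ 23 → quotient 0, remainder 3
23 ÷ 3 → quotient 7, remainder 2
3 ÷ 2 → quotient 1, remainder 1
2 ÷ 1 → quotient 2, remainder 0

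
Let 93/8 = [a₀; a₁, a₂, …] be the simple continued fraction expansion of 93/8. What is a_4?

2

93 = 11·8 + 5, so a_0 = 11
8 = 1·5 + 3, so a_1 = 1
5 = 1·3 + 2, so a_2 = 1
3 = 1·2 + 1, so a_3 = 1
2 = 2·1 + 0, so a_4 = 2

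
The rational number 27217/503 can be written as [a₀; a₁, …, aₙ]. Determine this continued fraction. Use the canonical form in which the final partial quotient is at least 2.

[54; 9, 6, 1, 7]

⌊27217/503⌋ = 54, remainder 55
⌊503/55⌋ = 9, remainder 8
⌊55/8⌋ = 6, remainder 7
⌊8/7⌋ = 1, remainder 1
⌊7/1⌋ = 7, remainder 0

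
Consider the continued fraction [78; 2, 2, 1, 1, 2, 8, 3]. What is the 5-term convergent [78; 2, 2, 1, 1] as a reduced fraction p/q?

Build up convergents one term at a time:
a_0 = 78: 78/1
a_1 = 2: 157/2
a_2 = 2: 392/5
a_3 = 1: 549/7
a_4 = 1: 941/12

941/12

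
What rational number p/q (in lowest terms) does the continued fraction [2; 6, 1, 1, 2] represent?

71/33

Work from the innermost term outward:
Start with 2.
1 + 1/(2/1) = 1 + 1/2 = 3/2
1 + 1/(3/2) = 1 + 2/3 = 5/3
6 + 1/(5/3) = 6 + 3/5 = 33/5
2 + 1/(33/5) = 2 + 5/33 = 71/33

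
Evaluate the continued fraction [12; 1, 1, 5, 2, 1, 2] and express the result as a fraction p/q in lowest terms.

a_0 = 12: 12/1
a_1 = 1: 13/1
a_2 = 1: 25/2
a_3 = 5: 138/11
a_4 = 2: 301/24
a_5 = 1: 439/35
a_6 = 2: 1179/94

1179/94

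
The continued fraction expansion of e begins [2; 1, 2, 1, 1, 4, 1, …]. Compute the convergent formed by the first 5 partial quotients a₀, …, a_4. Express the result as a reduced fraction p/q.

19/7

a_0 = 2: 2/1
a_1 = 1: 3/1
a_2 = 2: 8/3
a_3 = 1: 11/4
a_4 = 1: 19/7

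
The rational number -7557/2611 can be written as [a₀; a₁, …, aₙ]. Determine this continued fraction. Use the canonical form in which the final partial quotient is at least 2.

⌊-7557/2611⌋ = -3, remainder 276
⌊2611/276⌋ = 9, remainder 127
⌊276/127⌋ = 2, remainder 22
⌊127/22⌋ = 5, remainder 17
⌊22/17⌋ = 1, remainder 5
⌊17/5⌋ = 3, remainder 2
⌊5/2⌋ = 2, remainder 1
⌊2/1⌋ = 2, remainder 0

[-3; 9, 2, 5, 1, 3, 2, 2]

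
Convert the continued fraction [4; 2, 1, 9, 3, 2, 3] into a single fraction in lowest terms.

Starting at the tail and folding back:
Start with 3.
2 + 1/(3/1) = 2 + 1/3 = 7/3
3 + 1/(7/3) = 3 + 3/7 = 24/7
9 + 1/(24/7) = 9 + 7/24 = 223/24
1 + 1/(223/24) = 1 + 24/223 = 247/223
2 + 1/(247/223) = 2 + 223/247 = 717/247
4 + 1/(717/247) = 4 + 247/717 = 3115/717

3115/717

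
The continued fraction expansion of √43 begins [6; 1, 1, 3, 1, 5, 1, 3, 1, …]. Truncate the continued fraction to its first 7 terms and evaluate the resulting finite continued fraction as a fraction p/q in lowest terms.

Start with 1.
5 + 1/(1/1) = 5 + 1/1 = 6/1
1 + 1/(6/1) = 1 + 1/6 = 7/6
3 + 1/(7/6) = 3 + 6/7 = 27/7
1 + 1/(27/7) = 1 + 7/27 = 34/27
1 + 1/(34/27) = 1 + 27/34 = 61/34
6 + 1/(61/34) = 6 + 34/61 = 400/61

400/61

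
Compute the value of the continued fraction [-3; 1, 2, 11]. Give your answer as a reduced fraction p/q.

-79/34

Use the convergent recurrence hₖ = aₖ·hₖ₋₁ + hₖ₋₂ (and likewise for the denominators kₖ):
a_0 = -3: -3/1
a_1 = 1: -2/1
a_2 = 2: -7/3
a_3 = 11: -79/34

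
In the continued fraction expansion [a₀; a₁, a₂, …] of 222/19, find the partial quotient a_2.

2

Repeatedly divide and take the remainder:
222 ÷ 19 → quotient 11, remainder 13
19 ÷ 13 → quotient 1, remainder 6
13 ÷ 6 → quotient 2, remainder 1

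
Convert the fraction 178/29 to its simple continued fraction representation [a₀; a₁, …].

[6; 7, 4]

Apply division with remainder until the remainder is 0:
178 = 6·29 + 4, so a_0 = 6
29 = 7·4 + 1, so a_1 = 7
4 = 4·1 + 0, so a_2 = 4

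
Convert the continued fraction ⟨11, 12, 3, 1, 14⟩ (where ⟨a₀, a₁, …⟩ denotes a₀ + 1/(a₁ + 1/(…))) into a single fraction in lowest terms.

8012/723

Start with 14.
1 + 1/(14/1) = 1 + 1/14 = 15/14
3 + 1/(15/14) = 3 + 14/15 = 59/15
12 + 1/(59/15) = 12 + 15/59 = 723/59
11 + 1/(723/59) = 11 + 59/723 = 8012/723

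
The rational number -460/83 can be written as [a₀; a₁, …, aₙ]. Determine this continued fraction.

Apply division with remainder until the remainder is 0:
-460 = -6·83 + 38, so a_0 = -6
83 = 2·38 + 7, so a_1 = 2
38 = 5·7 + 3, so a_2 = 5
7 = 2·3 + 1, so a_3 = 2
3 = 3·1 + 0, so a_4 = 3

[-6; 2, 5, 2, 3]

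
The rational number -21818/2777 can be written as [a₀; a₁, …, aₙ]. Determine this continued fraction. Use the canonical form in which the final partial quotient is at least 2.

⌊-21818/2777⌋ = -8, remainder 398
⌊2777/398⌋ = 6, remainder 389
⌊398/389⌋ = 1, remainder 9
⌊389/9⌋ = 43, remainder 2
⌊9/2⌋ = 4, remainder 1
⌊2/1⌋ = 2, remainder 0

[-8; 6, 1, 43, 4, 2]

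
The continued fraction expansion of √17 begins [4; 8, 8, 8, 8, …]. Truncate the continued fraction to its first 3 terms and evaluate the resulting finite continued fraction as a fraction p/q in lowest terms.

Collapse the nested fraction from the inside out:
Start with 8.
8 + 1/(8/1) = 8 + 1/8 = 65/8
4 + 1/(65/8) = 4 + 8/65 = 268/65

268/65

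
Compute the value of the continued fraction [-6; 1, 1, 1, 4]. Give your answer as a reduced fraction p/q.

Build up convergents one term at a time:
a_0 = -6: -6/1
a_1 = 1: -5/1
a_2 = 1: -11/2
a_3 = 1: -16/3
a_4 = 4: -75/14

-75/14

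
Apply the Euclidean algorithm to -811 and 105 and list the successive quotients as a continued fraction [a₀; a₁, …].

Run the Euclidean algorithm, recording each quotient:
-811 = -8·105 + 29, so a_0 = -8
105 = 3·29 + 18, so a_1 = 3
29 = 1·18 + 11, so a_2 = 1
18 = 1·11 + 7, so a_3 = 1
11 = 1·7 + 4, so a_4 = 1
7 = 1·4 + 3, so a_5 = 1
4 = 1·3 + 1, so a_6 = 1
3 = 3·1 + 0, so a_7 = 3

[-8; 3, 1, 1, 1, 1, 1, 3]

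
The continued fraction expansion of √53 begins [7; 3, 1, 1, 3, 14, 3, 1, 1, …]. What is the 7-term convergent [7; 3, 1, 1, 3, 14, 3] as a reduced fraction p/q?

Start with 3.
14 + 1/(3/1) = 14 + 1/3 = 43/3
3 + 1/(43/3) = 3 + 3/43 = 132/43
1 + 1/(132/43) = 1 + 43/132 = 175/132
1 + 1/(175/132) = 1 + 132/175 = 307/175
3 + 1/(307/175) = 3 + 175/307 = 1096/307
7 + 1/(1096/307) = 7 + 307/1096 = 7979/1096

7979/1096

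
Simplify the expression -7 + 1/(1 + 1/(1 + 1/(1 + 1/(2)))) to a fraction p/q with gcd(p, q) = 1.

-51/8

a_0 = -7: -7/1
a_1 = 1: -6/1
a_2 = 1: -13/2
a_3 = 1: -19/3
a_4 = 2: -51/8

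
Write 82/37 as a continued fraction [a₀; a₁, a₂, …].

[2; 4, 1, 1, 1, 2]

Apply division with remainder until the remainder is 0:
82 = 2·37 + 8, so a_0 = 2
37 = 4·8 + 5, so a_1 = 4
8 = 1·5 + 3, so a_2 = 1
5 = 1·3 + 2, so a_3 = 1
3 = 1·2 + 1, so a_4 = 1
2 = 2·1 + 0, so a_5 = 2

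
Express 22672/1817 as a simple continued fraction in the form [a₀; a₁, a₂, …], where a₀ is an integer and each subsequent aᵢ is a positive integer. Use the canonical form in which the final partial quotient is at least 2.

[12; 2, 10, 1, 2, 1, 1, 11]

Apply division with remainder until the remainder is 0:
⌊22672/1817⌋ = 12, remainder 868
⌊1817/868⌋ = 2, remainder 81
⌊868/81⌋ = 10, remainder 58
⌊81/58⌋ = 1, remainder 23
⌊58/23⌋ = 2, remainder 12
⌊23/12⌋ = 1, remainder 11
⌊12/11⌋ = 1, remainder 1
⌊11/1⌋ = 11, remainder 0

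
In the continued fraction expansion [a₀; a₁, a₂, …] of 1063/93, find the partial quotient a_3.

⌊1063/93⌋ = 11, remainder 40
⌊93/40⌋ = 2, remainder 13
⌊40/13⌋ = 3, remainder 1
⌊13/1⌋ = 13, remainder 0

13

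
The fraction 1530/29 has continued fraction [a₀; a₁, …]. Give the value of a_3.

⌊1530/29⌋ = 52, remainder 22
⌊29/22⌋ = 1, remainder 7
⌊22/7⌋ = 3, remainder 1
⌊7/1⌋ = 7, remainder 0

7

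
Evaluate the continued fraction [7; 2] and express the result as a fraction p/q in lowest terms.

15/2

Start with 2.
7 + 1/(2/1) = 7 + 1/2 = 15/2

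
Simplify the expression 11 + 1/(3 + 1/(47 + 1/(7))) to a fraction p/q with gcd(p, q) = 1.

11297/997

a_0 = 11: 11/1
a_1 = 3: 34/3
a_2 = 47: 1609/142
a_3 = 7: 11297/997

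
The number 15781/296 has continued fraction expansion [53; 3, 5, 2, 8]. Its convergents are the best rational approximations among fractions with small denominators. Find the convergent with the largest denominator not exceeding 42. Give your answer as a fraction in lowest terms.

1866/35

a_0 = 53: 53/1  (≤ bound)
a_1 = 3: 160/3  (≤ bound)
a_2 = 5: 853/16  (≤ bound)
a_3 = 2: 1866/35  (≤ bound)
a_4 = 8: 15781/296  (> 42, stop)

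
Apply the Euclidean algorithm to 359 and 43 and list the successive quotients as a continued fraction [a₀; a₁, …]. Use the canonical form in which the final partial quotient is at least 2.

[8; 2, 1, 6, 2]

⌊359/43⌋ = 8, remainder 15
⌊43/15⌋ = 2, remainder 13
⌊15/13⌋ = 1, remainder 2
⌊13/2⌋ = 6, remainder 1
⌊2/1⌋ = 2, remainder 0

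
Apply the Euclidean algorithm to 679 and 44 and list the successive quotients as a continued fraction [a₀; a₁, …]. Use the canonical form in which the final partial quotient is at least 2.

[15; 2, 3, 6]

Run the Euclidean algorithm, recording each quotient:
679 ÷ 44 → quotient 15, remainder 19
44 ÷ 19 → quotient 2, remainder 6
19 ÷ 6 → quotient 3, remainder 1
6 ÷ 1 → quotient 6, remainder 0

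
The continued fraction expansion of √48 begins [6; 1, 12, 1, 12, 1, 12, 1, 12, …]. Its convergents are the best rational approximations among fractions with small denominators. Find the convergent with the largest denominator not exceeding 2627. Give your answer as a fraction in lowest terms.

17466/2521

List convergents until the denominator exceeds the bound:
a_0 = 6: 6/1  (≤ bound)
a_1 = 1: 7/1  (≤ bound)
a_2 = 12: 90/13  (≤ bound)
a_3 = 1: 97/14  (≤ bound)
a_4 = 12: 1254/181  (≤ bound)
a_5 = 1: 1351/195  (≤ bound)
a_6 = 12: 17466/2521  (≤ bound)
a_7 = 1: 18817/2716  (> 2627, stop)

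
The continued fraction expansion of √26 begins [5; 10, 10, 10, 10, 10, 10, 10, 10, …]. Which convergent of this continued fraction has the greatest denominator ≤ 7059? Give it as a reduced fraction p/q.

List convergents until the denominator exceeds the bound:
a_0 = 5: 5/1  (≤ bound)
a_1 = 10: 51/10  (≤ bound)
a_2 = 10: 515/101  (≤ bound)
a_3 = 10: 5201/1020  (≤ bound)
a_4 = 10: 52525/10301  (> 7059, stop)

5201/1020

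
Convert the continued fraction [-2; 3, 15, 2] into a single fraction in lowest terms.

a_0 = -2: -2/1
a_1 = 3: -5/3
a_2 = 15: -77/46
a_3 = 2: -159/95

-159/95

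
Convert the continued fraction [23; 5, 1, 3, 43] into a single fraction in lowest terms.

23058/995

Start with 43.
3 + 1/(43/1) = 3 + 1/43 = 130/43
1 + 1/(130/43) = 1 + 43/130 = 173/130
5 + 1/(173/130) = 5 + 130/173 = 995/173
23 + 1/(995/173) = 23 + 173/995 = 23058/995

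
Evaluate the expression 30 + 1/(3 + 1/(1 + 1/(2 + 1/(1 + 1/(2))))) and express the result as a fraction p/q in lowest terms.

a_0 = 30: 30/1
a_1 = 3: 91/3
a_2 = 1: 121/4
a_3 = 2: 333/11
a_4 = 1: 454/15
a_5 = 2: 1241/41

1241/41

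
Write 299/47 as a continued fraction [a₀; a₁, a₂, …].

299 = 6·47 + 17, so a_0 = 6
47 = 2·17 + 13, so a_1 = 2
17 = 1·13 + 4, so a_2 = 1
13 = 3·4 + 1, so a_3 = 3
4 = 4·1 + 0, so a_4 = 4

[6; 2, 1, 3, 4]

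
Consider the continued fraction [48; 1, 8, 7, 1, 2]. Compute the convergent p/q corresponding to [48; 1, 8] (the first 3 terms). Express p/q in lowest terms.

440/9

Starting at the tail and folding back:
Start with 8.
1 + 1/(8/1) = 1 + 1/8 = 9/8
48 + 1/(9/8) = 48 + 8/9 = 440/9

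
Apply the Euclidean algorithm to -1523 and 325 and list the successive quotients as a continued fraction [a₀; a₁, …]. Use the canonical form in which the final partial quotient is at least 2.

[-5; 3, 5, 2, 1, 2, 2]

-1523 = -5·325 + 102, so a_0 = -5
325 = 3·102 + 19, so a_1 = 3
102 = 5·19 + 7, so a_2 = 5
19 = 2·7 + 5, so a_3 = 2
7 = 1·5 + 2, so a_4 = 1
5 = 2·2 + 1, so a_5 = 2
2 = 2·1 + 0, so a_6 = 2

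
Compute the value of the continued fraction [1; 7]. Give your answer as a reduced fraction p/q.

a_0 = 1: 1/1
a_1 = 7: 8/7

8/7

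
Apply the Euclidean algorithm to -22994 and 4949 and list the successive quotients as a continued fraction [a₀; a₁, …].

⌊-22994/4949⌋ = -5, remainder 1751
⌊4949/1751⌋ = 2, remainder 1447
⌊1751/1447⌋ = 1, remainder 304
⌊1447/304⌋ = 4, remainder 231
⌊304/231⌋ = 1, remainder 73
⌊231/73⌋ = 3, remainder 12
⌊73/12⌋ = 6, remainder 1
⌊12/1⌋ = 12, remainder 0

[-5; 2, 1, 4, 1, 3, 6, 12]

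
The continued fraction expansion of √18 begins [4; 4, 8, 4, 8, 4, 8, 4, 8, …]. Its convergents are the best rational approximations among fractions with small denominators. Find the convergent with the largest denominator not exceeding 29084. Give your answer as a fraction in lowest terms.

List convergents until the denominator exceeds the bound:
a_0 = 4: 4/1  (≤ bound)
a_1 = 4: 17/4  (≤ bound)
a_2 = 8: 140/33  (≤ bound)
a_3 = 4: 577/136  (≤ bound)
a_4 = 8: 4756/1121  (≤ bound)
a_5 = 4: 19601/4620  (≤ bound)
a_6 = 8: 161564/38081  (> 29084, stop)

19601/4620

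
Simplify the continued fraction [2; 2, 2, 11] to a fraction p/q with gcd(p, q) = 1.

Build up convergents one term at a time:
a_0 = 2: 2/1
a_1 = 2: 5/2
a_2 = 2: 12/5
a_3 = 11: 137/57

137/57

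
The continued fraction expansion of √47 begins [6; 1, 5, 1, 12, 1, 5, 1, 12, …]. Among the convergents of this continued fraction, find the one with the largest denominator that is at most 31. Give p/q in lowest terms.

48/7

a_0 = 6: 6/1  (≤ bound)
a_1 = 1: 7/1  (≤ bound)
a_2 = 5: 41/6  (≤ bound)
a_3 = 1: 48/7  (≤ bound)
a_4 = 12: 617/90  (> 31, stop)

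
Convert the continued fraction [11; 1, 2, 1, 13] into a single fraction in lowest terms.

646/55

Start with 13.
1 + 1/(13/1) = 1 + 1/13 = 14/13
2 + 1/(14/13) = 2 + 13/14 = 41/14
1 + 1/(41/14) = 1 + 14/41 = 55/41
11 + 1/(55/41) = 11 + 41/55 = 646/55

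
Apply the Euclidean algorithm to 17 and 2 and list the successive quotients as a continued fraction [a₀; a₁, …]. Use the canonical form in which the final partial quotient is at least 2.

[8; 2]

Apply division with remainder until the remainder is 0:
⌊17/2⌋ = 8, remainder 1
⌊2/1⌋ = 2, remainder 0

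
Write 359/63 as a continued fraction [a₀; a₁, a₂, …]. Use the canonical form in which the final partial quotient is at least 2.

⌊359/63⌋ = 5, remainder 44
⌊63/44⌋ = 1, remainder 19
⌊44/19⌋ = 2, remainder 6
⌊19/6⌋ = 3, remainder 1
⌊6/1⌋ = 6, remainder 0

[5; 1, 2, 3, 6]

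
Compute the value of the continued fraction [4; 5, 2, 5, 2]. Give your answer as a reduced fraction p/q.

Build up convergents one term at a time:
a_0 = 4: 4/1
a_1 = 5: 21/5
a_2 = 2: 46/11
a_3 = 5: 251/60
a_4 = 2: 548/131

548/131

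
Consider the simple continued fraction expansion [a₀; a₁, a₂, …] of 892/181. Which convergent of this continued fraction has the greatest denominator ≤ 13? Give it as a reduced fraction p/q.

64/13

a_0 = 4: 4/1  (≤ bound)
a_1 = 1: 5/1  (≤ bound)
a_2 = 12: 64/13  (≤ bound)
a_3 = 1: 69/14  (> 13, stop)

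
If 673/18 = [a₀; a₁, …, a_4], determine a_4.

⌊673/18⌋ = 37, remainder 7
⌊18/7⌋ = 2, remainder 4
⌊7/4⌋ = 1, remainder 3
⌊4/3⌋ = 1, remainder 1
⌊3/1⌋ = 3, remainder 0

3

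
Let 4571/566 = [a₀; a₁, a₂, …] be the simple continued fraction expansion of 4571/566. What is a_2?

6

4571 ÷ 566 → quotient 8, remainder 43
566 ÷ 43 → quotient 13, remainder 7
43 ÷ 7 → quotient 6, remainder 1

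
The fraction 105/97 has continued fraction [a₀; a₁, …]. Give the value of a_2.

8

Run the Euclidean algorithm, recording each quotient:
105 = 1·97 + 8, so a_0 = 1
97 = 12·8 + 1, so a_1 = 12
8 = 8·1 + 0, so a_2 = 8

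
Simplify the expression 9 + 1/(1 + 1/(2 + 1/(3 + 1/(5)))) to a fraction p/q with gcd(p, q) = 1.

514/53

Work from the innermost term outward:
Start with 5.
3 + 1/(5/1) = 3 + 1/5 = 16/5
2 + 1/(16/5) = 2 + 5/16 = 37/16
1 + 1/(37/16) = 1 + 16/37 = 53/37
9 + 1/(53/37) = 9 + 37/53 = 514/53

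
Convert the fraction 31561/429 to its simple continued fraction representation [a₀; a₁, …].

[73; 1, 1, 3, 7, 2, 1, 2]

Repeatedly divide and take the remainder:
⌊31561/429⌋ = 73, remainder 244
⌊429/244⌋ = 1, remainder 185
⌊244/185⌋ = 1, remainder 59
⌊185/59⌋ = 3, remainder 8
⌊59/8⌋ = 7, remainder 3
⌊8/3⌋ = 2, remainder 2
⌊3/2⌋ = 1, remainder 1
⌊2/1⌋ = 2, remainder 0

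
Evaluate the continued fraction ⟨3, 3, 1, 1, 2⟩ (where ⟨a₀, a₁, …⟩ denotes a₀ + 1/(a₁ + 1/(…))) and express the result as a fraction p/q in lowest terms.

59/18

Start with 2.
1 + 1/(2/1) = 1 + 1/2 = 3/2
1 + 1/(3/2) = 1 + 2/3 = 5/3
3 + 1/(5/3) = 3 + 3/5 = 18/5
3 + 1/(18/5) = 3 + 5/18 = 59/18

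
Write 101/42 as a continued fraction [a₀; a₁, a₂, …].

Run the Euclidean algorithm, recording each quotient:
⌊101/42⌋ = 2, remainder 17
⌊42/17⌋ = 2, remainder 8
⌊17/8⌋ = 2, remainder 1
⌊8/1⌋ = 8, remainder 0

[2; 2, 2, 8]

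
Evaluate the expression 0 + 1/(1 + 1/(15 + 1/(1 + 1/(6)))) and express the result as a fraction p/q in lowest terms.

111/118

a_0 = 0: 0/1
a_1 = 1: 1/1
a_2 = 15: 15/16
a_3 = 1: 16/17
a_4 = 6: 111/118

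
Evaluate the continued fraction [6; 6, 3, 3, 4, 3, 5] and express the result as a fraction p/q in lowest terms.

28644/4651

Use the convergent recurrence hₖ = aₖ·hₖ₋₁ + hₖ₋₂ (and likewise for the denominators kₖ):
a_0 = 6: 6/1
a_1 = 6: 37/6
a_2 = 3: 117/19
a_3 = 3: 388/63
a_4 = 4: 1669/271
a_5 = 3: 5395/876
a_6 = 5: 28644/4651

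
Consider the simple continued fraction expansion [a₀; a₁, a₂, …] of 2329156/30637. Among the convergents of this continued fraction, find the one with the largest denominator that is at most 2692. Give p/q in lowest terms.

a_0 = 76: 76/1  (≤ bound)
a_1 = 41: 3117/41  (≤ bound)
a_2 = 5: 15661/206  (≤ bound)
a_3 = 1: 18778/247  (≤ bound)
a_4 = 1: 34439/453  (≤ bound)
a_5 = 2: 87656/1153  (≤ bound)
a_6 = 6: 560375/7371  (> 2692, stop)

87656/1153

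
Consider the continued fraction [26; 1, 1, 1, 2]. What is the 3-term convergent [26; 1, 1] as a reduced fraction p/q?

53/2

Starting at the tail and folding back:
Start with 1.
1 + 1/(1/1) = 1 + 1/1 = 2/1
26 + 1/(2/1) = 26 + 1/2 = 53/2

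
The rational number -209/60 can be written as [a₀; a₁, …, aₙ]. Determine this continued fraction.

Repeatedly divide and take the remainder:
⌊-209/60⌋ = -4, remainder 31
⌊60/31⌋ = 1, remainder 29
⌊31/29⌋ = 1, remainder 2
⌊29/2⌋ = 14, remainder 1
⌊2/1⌋ = 2, remainder 0

[-4; 1, 1, 14, 2]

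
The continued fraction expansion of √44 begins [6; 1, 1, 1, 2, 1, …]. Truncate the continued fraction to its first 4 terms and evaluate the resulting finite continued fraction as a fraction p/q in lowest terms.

a_0 = 6: 6/1
a_1 = 1: 7/1
a_2 = 1: 13/2
a_3 = 1: 20/3

20/3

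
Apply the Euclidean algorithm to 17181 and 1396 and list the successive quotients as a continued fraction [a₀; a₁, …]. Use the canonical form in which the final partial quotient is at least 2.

[12; 3, 3, 1, 14, 1, 1, 3]

17181 = 12·1396 + 429, so a_0 = 12
1396 = 3·429 + 109, so a_1 = 3
429 = 3·109 + 102, so a_2 = 3
109 = 1·102 + 7, so a_3 = 1
102 = 14·7 + 4, so a_4 = 14
7 = 1·4 + 3, so a_5 = 1
4 = 1·3 + 1, so a_6 = 1
3 = 3·1 + 0, so a_7 = 3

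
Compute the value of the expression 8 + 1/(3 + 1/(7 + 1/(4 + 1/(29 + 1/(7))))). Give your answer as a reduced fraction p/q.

155709/18718

Starting at the tail and folding back:
Start with 7.
29 + 1/(7/1) = 29 + 1/7 = 204/7
4 + 1/(204/7) = 4 + 7/204 = 823/204
7 + 1/(823/204) = 7 + 204/823 = 5965/823
3 + 1/(5965/823) = 3 + 823/5965 = 18718/5965
8 + 1/(18718/5965) = 8 + 5965/18718 = 155709/18718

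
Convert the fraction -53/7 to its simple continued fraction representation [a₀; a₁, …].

⌊-53/7⌋ = -8, remainder 3
⌊7/3⌋ = 2, remainder 1
⌊3/1⌋ = 3, remainder 0

[-8; 2, 3]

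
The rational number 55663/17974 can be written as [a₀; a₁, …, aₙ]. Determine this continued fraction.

[3; 10, 3, 11, 1, 1, 24]

55663 ÷ 17974 → quotient 3, remainder 1741
17974 ÷ 1741 → quotient 10, remainder 564
1741 ÷ 564 → quotient 3, remainder 49
564 ÷ 49 → quotient 11, remainder 25
49 ÷ 25 → quotient 1, remainder 24
25 ÷ 24 → quotient 1, remainder 1
24 ÷ 1 → quotient 24, remainder 0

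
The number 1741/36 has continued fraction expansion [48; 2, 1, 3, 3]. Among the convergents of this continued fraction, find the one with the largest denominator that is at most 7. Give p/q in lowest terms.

List convergents until the denominator exceeds the bound:
a_0 = 48: 48/1  (≤ bound)
a_1 = 2: 97/2  (≤ bound)
a_2 = 1: 145/3  (≤ bound)
a_3 = 3: 532/11  (> 7, stop)

145/3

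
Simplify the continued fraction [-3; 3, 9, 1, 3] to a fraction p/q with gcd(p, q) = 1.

-324/121

a_0 = -3: -3/1
a_1 = 3: -8/3
a_2 = 9: -75/28
a_3 = 1: -83/31
a_4 = 3: -324/121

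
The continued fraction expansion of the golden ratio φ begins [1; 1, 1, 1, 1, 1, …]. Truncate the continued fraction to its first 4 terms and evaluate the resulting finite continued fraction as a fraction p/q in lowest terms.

a_0 = 1: 1/1
a_1 = 1: 2/1
a_2 = 1: 3/2
a_3 = 1: 5/3

5/3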